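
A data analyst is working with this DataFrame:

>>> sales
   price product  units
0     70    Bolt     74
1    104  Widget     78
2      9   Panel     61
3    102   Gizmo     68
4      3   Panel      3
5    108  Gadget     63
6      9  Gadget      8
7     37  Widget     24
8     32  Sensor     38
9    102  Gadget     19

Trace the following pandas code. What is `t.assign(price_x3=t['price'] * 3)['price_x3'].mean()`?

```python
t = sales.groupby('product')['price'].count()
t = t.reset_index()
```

group by product, count of price:
product
Bolt      1
Gadget    3
Gizmo     1
Panel     2
Sensor    1
Widget    2
Name: price, dtype: int64
reset_index():
  product  price
0    Bolt      1
1  Gadget      3
2   Gizmo      1
3   Panel      2
4  Sensor      1
5  Widget      2
add column price_x3 = t['price'] * 3:
  product  price  price_x3
0    Bolt      1         3
1  Gadget      3         9
2   Gizmo      1         3
3   Panel      2         6
4  Sensor      1         3
5  Widget      2         6

5.0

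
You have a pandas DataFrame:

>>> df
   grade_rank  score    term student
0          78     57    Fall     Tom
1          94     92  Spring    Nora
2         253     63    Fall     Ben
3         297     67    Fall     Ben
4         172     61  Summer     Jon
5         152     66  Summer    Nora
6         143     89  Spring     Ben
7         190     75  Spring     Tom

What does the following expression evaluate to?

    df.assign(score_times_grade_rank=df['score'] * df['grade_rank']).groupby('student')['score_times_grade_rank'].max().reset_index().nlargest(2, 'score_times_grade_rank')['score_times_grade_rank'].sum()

add column score_times_grade_rank = df['score'] * df['grade_rank']:
   grade_rank  score    term student  score_times_grade_rank
0          78     57    Fall     Tom                    4446
1          94     92  Spring    Nora                    8648
2         253     63    Fall     Ben                   15939
3         297     67    Fall     Ben                   19899
4         172     61  Summer     Jon                   10492
5         152     66  Summer    Nora                   10032
6         143     89  Spring     Ben                   12727
7         190     75  Spring     Tom                   14250
group by student, max of score_times_grade_rank:
student
Ben     19899
Jon     10492
Nora    10032
Tom     14250
Name: score_times_grade_rank, dtype: int64
reset_index():
  student  score_times_grade_rank
0     Ben                   19899
1     Jon                   10492
2    Nora                   10032
3     Tom                   14250
take 2 rows with largest score_times_grade_rank:
  student  score_times_grade_rank
0     Ben                   19899
3     Tom                   14250
Reading off the sum of column 'score_times_grade_rank', we get 34149.

34149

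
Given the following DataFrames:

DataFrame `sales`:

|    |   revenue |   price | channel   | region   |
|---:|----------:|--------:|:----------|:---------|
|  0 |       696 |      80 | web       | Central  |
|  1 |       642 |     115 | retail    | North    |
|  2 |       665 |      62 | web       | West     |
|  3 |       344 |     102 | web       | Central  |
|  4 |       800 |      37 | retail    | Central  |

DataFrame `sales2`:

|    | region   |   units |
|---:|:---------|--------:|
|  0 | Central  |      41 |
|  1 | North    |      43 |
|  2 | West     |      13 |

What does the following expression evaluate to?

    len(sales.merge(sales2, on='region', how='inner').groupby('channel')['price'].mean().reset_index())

merge on 'region' (how='inner') → 5 rows:
   revenue  price channel   region  units
0      696     80     web  Central     41
1      642    115  retail    North     43
2      665     62     web     West     13
3      344    102     web  Central     41
4      800     37  retail  Central     41
group by channel, mean of price:
channel
retail    76.000000
web       81.333333
Name: price, dtype: float64
reset_index():
  channel      price
0  retail  76.000000
1     web  81.333333

2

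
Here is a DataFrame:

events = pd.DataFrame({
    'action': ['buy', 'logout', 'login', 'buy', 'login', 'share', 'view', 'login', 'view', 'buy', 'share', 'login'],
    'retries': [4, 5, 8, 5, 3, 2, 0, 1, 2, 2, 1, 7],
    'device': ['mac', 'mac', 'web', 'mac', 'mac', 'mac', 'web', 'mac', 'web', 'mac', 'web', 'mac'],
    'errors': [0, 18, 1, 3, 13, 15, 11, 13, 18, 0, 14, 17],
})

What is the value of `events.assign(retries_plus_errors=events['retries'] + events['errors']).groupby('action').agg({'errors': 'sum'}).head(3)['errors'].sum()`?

add column retries_plus_errors = events['retries'] + events['errors']:
    action  retries device  errors  retries_plus_errors
0      buy        4    mac       0                    4
1   logout        5    mac      18                   23
2    login        8    web       1                    9
3      buy        5    mac       3                    8
4    login        3    mac      13                   16
5    share        2    mac      15                   17
6     view        0    web      11                   11
7    login        1    mac      13                   14
8     view        2    web      18                   20
9      buy        2    mac       0                    2
10   share        1    web      14                   15
11   login        7    mac      17                   24
group by action, sum of errors:
        errors
action        
buy          3
login       44
logout      18
share       29
view        29
take first 3 rows:
        errors
action        
buy          3
login       44
logout      18
Taking the sum of column 'errors' gives 65.

65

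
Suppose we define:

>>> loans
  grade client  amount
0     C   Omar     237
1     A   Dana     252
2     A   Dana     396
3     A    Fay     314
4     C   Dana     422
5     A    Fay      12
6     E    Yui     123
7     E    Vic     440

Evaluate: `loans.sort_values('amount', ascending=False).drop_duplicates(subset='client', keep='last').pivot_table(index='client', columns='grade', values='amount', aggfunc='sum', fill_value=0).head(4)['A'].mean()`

sort by amount descending:
  grade client  amount
7     E    Vic     440
4     C   Dana     422
2     A   Dana     396
3     A    Fay     314
1     A   Dana     252
0     C   Omar     237
6     E    Yui     123
5     A    Fay      12
drop duplicate client (keep=last):
  grade client  amount
7     E    Vic     440
1     A   Dana     252
0     C   Omar     237
6     E    Yui     123
5     A    Fay      12
pivot: rows=client, cols=grade, sum(amount):
grade     A    C    E
client               
Dana    252    0    0
Fay      12    0    0
Omar      0  237    0
Vic       0    0  440
Yui       0    0  123
take first 4 rows:
grade     A    C    E
client               
Dana    252    0    0
Fay      12    0    0
Omar      0  237    0
Vic       0    0  440

66.0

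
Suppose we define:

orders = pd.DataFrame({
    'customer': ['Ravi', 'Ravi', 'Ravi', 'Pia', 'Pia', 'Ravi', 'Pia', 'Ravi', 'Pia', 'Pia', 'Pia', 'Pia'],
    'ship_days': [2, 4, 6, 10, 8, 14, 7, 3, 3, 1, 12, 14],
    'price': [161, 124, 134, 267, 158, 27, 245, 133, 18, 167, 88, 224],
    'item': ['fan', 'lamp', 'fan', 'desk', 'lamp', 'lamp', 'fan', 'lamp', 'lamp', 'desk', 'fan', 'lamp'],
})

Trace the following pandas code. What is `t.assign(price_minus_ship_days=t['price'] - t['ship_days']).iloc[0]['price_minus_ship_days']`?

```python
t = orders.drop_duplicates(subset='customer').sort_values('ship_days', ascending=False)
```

drop duplicate customer (keep=first):
  customer  ship_days  price  item
0     Ravi          2    161   fan
3      Pia         10    267  desk
sort by ship_days descending:
  customer  ship_days  price  item
3      Pia         10    267  desk
0     Ravi          2    161   fan
add column price_minus_ship_days = t['price'] - t['ship_days']:
  customer  ship_days  price  item  price_minus_ship_days
3      Pia         10    267  desk                    257
0     Ravi          2    161   fan                    159
Then the value at position 0, column 'price_minus_ship_days': 257

257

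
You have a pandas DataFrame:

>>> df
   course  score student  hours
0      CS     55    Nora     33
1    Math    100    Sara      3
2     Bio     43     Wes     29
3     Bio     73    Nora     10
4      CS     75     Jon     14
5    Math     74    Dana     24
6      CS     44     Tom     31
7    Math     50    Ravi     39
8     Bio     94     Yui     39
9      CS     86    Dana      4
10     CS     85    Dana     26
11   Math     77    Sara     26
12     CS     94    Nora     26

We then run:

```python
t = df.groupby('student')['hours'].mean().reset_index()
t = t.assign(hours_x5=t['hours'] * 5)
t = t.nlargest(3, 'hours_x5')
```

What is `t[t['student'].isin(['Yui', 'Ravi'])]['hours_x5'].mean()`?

195.0

group by student, mean of hours:
student
Dana    18.0
Jon     14.0
Nora    23.0
Ravi    39.0
Sara    14.5
Tom     31.0
Wes     29.0
Yui     39.0
Name: hours, dtype: float64
reset_index():
  student  hours
0    Dana   18.0
1     Jon   14.0
2    Nora   23.0
3    Ravi   39.0
4    Sara   14.5
5     Tom   31.0
6     Wes   29.0
7     Yui   39.0
add column hours_x5 = t['hours'] * 5:
  student  hours  hours_x5
0    Dana   18.0      90.0
1     Jon   14.0      70.0
2    Nora   23.0     115.0
3    Ravi   39.0     195.0
4    Sara   14.5      72.5
5     Tom   31.0     155.0
6     Wes   29.0     145.0
7     Yui   39.0     195.0
take 3 rows with largest hours_x5:
  student  hours  hours_x5
3    Ravi   39.0     195.0
7     Yui   39.0     195.0
5     Tom   31.0     155.0
filter rows where student in ['Yui', 'Ravi']:
  student  hours  hours_x5
3    Ravi   39.0     195.0
7     Yui   39.0     195.0
Then the mean of column 'hours_x5': 195.0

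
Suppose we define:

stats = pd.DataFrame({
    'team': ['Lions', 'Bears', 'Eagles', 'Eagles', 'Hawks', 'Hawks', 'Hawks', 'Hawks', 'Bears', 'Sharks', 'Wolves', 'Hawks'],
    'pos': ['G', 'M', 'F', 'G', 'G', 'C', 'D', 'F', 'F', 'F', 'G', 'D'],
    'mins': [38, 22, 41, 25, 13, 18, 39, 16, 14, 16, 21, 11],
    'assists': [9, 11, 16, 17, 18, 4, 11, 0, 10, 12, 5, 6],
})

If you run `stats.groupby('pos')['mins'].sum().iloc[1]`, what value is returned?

group by pos, sum of mins:
pos
C    18
D    50
F    87
G    97
M    22
Name: mins, dtype: int64
Then the value at position 1: 50

50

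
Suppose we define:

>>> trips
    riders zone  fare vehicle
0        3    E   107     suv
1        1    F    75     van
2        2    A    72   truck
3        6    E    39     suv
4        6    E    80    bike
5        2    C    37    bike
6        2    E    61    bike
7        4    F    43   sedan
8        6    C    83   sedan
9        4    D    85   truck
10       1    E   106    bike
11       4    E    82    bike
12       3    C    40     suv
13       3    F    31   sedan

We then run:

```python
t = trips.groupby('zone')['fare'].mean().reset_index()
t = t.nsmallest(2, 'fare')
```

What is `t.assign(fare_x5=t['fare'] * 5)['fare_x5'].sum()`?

515.0

group by zone, mean of fare:
zone
A    72.000000
C    53.333333
D    85.000000
E    79.166667
F    49.666667
Name: fare, dtype: float64
reset_index():
  zone       fare
0    A  72.000000
1    C  53.333333
2    D  85.000000
3    E  79.166667
4    F  49.666667
take 2 rows with smallest fare:
  zone       fare
4    F  49.666667
1    C  53.333333
add column fare_x5 = t['fare'] * 5:
  zone       fare     fare_x5
4    F  49.666667  248.333333
1    C  53.333333  266.666667
So sum() = 515.0.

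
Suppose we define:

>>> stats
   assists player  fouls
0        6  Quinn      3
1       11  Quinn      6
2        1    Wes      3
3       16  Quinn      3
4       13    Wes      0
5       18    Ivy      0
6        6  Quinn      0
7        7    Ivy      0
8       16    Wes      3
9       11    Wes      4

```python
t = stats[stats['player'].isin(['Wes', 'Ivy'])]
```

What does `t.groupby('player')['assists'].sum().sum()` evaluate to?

66

filter rows where player in ['Wes', 'Ivy']:
   assists player  fouls
2        1    Wes      3
4       13    Wes      0
5       18    Ivy      0
7        7    Ivy      0
8       16    Wes      3
9       11    Wes      4
group by player, sum of assists:
player
Ivy    25
Wes    41
Name: assists, dtype: int64
The sum of the resulting series is 66.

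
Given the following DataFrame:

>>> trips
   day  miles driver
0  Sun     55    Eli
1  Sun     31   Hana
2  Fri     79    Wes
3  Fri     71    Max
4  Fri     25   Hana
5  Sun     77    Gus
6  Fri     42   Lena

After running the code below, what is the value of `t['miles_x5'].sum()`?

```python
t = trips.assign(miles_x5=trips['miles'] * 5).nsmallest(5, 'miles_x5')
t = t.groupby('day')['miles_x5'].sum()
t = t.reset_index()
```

add column miles_x5 = trips['miles'] * 5:
   day  miles driver  miles_x5
0  Sun     55    Eli       275
1  Sun     31   Hana       155
2  Fri     79    Wes       395
3  Fri     71    Max       355
4  Fri     25   Hana       125
5  Sun     77    Gus       385
6  Fri     42   Lena       210
take 5 rows with smallest miles_x5:
   day  miles driver  miles_x5
4  Fri     25   Hana       125
1  Sun     31   Hana       155
6  Fri     42   Lena       210
0  Sun     55    Eli       275
3  Fri     71    Max       355
group by day, sum of miles_x5:
day
Fri    690
Sun    430
Name: miles_x5, dtype: int64
reset_index():
   day  miles_x5
0  Fri       690
1  Sun       430
Then the sum of column 'miles_x5': 1120

1120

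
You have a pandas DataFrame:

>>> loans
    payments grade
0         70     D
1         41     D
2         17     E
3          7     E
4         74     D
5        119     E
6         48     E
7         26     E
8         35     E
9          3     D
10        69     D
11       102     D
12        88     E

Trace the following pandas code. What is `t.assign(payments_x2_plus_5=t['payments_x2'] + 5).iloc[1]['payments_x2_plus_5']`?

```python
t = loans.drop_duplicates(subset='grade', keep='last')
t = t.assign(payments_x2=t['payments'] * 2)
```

drop duplicate grade (keep=last):
    payments grade
11       102     D
12        88     E
add column payments_x2 = t['payments'] * 2:
    payments grade  payments_x2
11       102     D          204
12        88     E          176
add column payments_x2_plus_5 = t['payments_x2'] + 5:
    payments grade  payments_x2  payments_x2_plus_5
11       102     D          204                 209
12        88     E          176                 181
Finally, value at position 1, column 'payments_x2_plus_5' = 181.

181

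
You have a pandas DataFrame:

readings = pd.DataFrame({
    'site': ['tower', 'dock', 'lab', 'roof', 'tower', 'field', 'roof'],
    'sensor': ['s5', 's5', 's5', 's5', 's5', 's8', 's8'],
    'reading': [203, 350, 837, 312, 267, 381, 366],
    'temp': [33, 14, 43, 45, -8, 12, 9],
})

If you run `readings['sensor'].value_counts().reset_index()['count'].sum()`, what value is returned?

value_counts of sensor:
sensor
s5    5
s8    2
Name: count, dtype: int64
reset_index():
  sensor  count
0     s5      5
1     s8      2
So sum() = 7.

7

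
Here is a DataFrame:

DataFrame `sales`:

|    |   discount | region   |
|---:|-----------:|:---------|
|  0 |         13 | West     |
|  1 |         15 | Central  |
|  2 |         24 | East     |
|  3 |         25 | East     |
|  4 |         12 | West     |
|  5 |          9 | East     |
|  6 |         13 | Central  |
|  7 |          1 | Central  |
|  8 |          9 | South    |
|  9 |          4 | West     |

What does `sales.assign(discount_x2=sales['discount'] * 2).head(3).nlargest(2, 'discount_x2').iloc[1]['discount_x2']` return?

add column discount_x2 = sales['discount'] * 2:
   discount   region  discount_x2
0        13     West           26
1        15  Central           30
2        24     East           48
3        25     East           50
4        12     West           24
5         9     East           18
6        13  Central           26
7         1  Central            2
8         9    South           18
9         4     West            8
take first 3 rows:
   discount   region  discount_x2
0        13     West           26
1        15  Central           30
2        24     East           48
take 2 rows with largest discount_x2:
   discount   region  discount_x2
2        24     East           48
1        15  Central           30

30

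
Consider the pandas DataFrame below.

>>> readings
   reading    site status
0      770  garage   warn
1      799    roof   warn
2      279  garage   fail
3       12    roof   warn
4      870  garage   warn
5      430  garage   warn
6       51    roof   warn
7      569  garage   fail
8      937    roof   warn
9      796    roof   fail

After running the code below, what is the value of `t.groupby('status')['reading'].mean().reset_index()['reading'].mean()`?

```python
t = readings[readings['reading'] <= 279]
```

filter rows where reading <= 279:
   reading    site status
2      279  garage   fail
3       12    roof   warn
6       51    roof   warn
group by status, mean of reading:
status
fail    279.0
warn     31.5
Name: reading, dtype: float64
reset_index():
  status  reading
0   fail    279.0
1   warn     31.5
Then the mean of column 'reading': 155.25

155.25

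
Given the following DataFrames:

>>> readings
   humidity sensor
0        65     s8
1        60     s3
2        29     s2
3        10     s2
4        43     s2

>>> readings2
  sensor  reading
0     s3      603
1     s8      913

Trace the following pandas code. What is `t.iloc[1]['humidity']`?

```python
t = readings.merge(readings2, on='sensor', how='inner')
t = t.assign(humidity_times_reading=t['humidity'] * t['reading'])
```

60

merge on 'sensor' (how='inner') → 2 rows:
   humidity sensor  reading
0        65     s8      913
1        60     s3      603
add column humidity_times_reading = t['humidity'] * t['reading']:
   humidity sensor  reading  humidity_times_reading
0        65     s8      913                   59345
1        60     s3      603                   36180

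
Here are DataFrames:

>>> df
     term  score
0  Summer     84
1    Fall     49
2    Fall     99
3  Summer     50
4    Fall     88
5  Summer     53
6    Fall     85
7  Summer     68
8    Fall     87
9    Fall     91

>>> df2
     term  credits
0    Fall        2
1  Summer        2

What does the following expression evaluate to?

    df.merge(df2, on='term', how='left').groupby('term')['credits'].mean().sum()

merge on 'term' (how='left') → 10 rows:
     term  score  credits
0  Summer     84        2
1    Fall     49        2
2    Fall     99        2
3  Summer     50        2
4    Fall     88        2
5  Summer     53        2
6    Fall     85        2
7  Summer     68        2
8    Fall     87        2
9    Fall     91        2
group by term, mean of credits:
term
Fall      2.0
Summer    2.0
Name: credits, dtype: float64
Taking the sum of the resulting series gives 4.0.

4.0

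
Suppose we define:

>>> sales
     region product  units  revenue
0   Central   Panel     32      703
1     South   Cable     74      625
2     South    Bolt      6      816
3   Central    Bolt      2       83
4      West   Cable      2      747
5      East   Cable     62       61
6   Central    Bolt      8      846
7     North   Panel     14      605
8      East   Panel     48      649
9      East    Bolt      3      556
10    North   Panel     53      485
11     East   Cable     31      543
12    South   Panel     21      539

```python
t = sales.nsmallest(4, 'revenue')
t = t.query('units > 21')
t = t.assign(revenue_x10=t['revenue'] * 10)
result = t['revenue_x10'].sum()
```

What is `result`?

5460

take 4 rows with smallest revenue:
     region product  units  revenue
5      East   Cable     62       61
3   Central    Bolt      2       83
10    North   Panel     53      485
12    South   Panel     21      539
filter rows where units > 21:
   region product  units  revenue
5    East   Cable     62       61
10  North   Panel     53      485
add column revenue_x10 = t['revenue'] * 10:
   region product  units  revenue  revenue_x10
5    East   Cable     62       61          610
10  North   Panel     53      485         4850
Taking the sum of column 'revenue_x10' gives 5460.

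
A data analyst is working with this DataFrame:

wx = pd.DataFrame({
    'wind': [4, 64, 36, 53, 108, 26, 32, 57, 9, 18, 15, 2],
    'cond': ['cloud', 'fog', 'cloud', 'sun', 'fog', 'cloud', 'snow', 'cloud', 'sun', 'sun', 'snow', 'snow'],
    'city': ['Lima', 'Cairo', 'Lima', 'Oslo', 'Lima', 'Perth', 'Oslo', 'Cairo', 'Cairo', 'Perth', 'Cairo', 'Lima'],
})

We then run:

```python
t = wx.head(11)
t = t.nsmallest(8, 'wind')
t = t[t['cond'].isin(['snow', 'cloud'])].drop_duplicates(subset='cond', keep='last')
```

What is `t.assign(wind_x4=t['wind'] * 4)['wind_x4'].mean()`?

take first 11 rows:
    wind   cond   city
0      4  cloud   Lima
1     64    fog  Cairo
2     36  cloud   Lima
3     53    sun   Oslo
4    108    fog   Lima
5     26  cloud  Perth
6     32   snow   Oslo
7     57  cloud  Cairo
8      9    sun  Cairo
9     18    sun  Perth
10    15   snow  Cairo
take 8 rows with smallest wind:
    wind   cond   city
0      4  cloud   Lima
8      9    sun  Cairo
10    15   snow  Cairo
9     18    sun  Perth
5     26  cloud  Perth
6     32   snow   Oslo
2     36  cloud   Lima
3     53    sun   Oslo
filter rows where cond in ['snow', 'cloud']:
    wind   cond   city
0      4  cloud   Lima
10    15   snow  Cairo
5     26  cloud  Perth
6     32   snow   Oslo
2     36  cloud   Lima
drop duplicate cond (keep=last):
   wind   cond  city
6    32   snow  Oslo
2    36  cloud  Lima
add column wind_x4 = t['wind'] * 4:
   wind   cond  city  wind_x4
6    32   snow  Oslo      128
2    36  cloud  Lima      144
Finally, mean of column 'wind_x4' = 136.0.

136.0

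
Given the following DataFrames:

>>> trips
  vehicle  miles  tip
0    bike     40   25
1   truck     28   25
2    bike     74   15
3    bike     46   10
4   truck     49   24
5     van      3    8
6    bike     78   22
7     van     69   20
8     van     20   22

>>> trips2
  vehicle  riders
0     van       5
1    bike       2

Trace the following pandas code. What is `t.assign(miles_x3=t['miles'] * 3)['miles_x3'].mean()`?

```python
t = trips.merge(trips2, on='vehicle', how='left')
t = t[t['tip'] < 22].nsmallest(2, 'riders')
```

180.0

merge on 'vehicle' (how='left') → 9 rows:
  vehicle  miles  tip  riders
0    bike     40   25     2.0
1   truck     28   25     NaN
2    bike     74   15     2.0
3    bike     46   10     2.0
4   truck     49   24     NaN
5     van      3    8     5.0
6    bike     78   22     2.0
7     van     69   20     5.0
8     van     20   22     5.0
filter rows where tip < 22:
  vehicle  miles  tip  riders
2    bike     74   15     2.0
3    bike     46   10     2.0
5     van      3    8     5.0
7     van     69   20     5.0
take 2 rows with smallest riders:
  vehicle  miles  tip  riders
2    bike     74   15     2.0
3    bike     46   10     2.0
add column miles_x3 = t['miles'] * 3:
  vehicle  miles  tip  riders  miles_x3
2    bike     74   15     2.0       222
3    bike     46   10     2.0       138
So mean() = 180.0.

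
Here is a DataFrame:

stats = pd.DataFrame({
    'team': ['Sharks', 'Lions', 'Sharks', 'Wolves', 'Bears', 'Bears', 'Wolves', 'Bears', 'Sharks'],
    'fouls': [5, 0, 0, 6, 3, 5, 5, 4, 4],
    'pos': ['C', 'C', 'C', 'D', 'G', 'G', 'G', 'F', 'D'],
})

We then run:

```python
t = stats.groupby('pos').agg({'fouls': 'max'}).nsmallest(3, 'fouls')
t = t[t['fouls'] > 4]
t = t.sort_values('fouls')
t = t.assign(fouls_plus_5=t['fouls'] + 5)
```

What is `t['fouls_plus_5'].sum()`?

group by pos, max of fouls:
     fouls
pos       
C        5
D        6
F        4
G        5
take 3 rows with smallest fouls:
     fouls
pos       
F        4
C        5
G        5
filter rows where fouls > 4:
     fouls
pos       
C        5
G        5
sort by fouls:
     fouls
pos       
C        5
G        5
add column fouls_plus_5 = t['fouls'] + 5:
     fouls  fouls_plus_5
pos                     
C        5            10
G        5            10
Finally, sum of column 'fouls_plus_5' = 20.

20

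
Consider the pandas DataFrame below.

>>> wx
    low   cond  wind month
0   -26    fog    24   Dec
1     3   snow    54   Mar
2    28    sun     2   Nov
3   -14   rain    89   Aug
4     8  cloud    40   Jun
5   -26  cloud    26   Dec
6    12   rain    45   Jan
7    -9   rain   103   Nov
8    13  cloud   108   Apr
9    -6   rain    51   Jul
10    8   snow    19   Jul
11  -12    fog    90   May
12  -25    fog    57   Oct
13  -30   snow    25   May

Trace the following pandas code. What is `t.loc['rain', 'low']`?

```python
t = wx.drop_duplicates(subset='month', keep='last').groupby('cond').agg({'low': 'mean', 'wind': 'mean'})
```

-3.66666666667

drop duplicate month (keep=last):
    low   cond  wind month
1     3   snow    54   Mar
3   -14   rain    89   Aug
4     8  cloud    40   Jun
5   -26  cloud    26   Dec
6    12   rain    45   Jan
7    -9   rain   103   Nov
8    13  cloud   108   Apr
10    8   snow    19   Jul
12  -25    fog    57   Oct
13  -30   snow    25   May
group by cond: mean(low), mean(wind):
             low       wind
cond                       
cloud  -1.666667  58.000000
fog   -25.000000  57.000000
rain   -3.666667  79.000000
snow   -6.333333  32.666667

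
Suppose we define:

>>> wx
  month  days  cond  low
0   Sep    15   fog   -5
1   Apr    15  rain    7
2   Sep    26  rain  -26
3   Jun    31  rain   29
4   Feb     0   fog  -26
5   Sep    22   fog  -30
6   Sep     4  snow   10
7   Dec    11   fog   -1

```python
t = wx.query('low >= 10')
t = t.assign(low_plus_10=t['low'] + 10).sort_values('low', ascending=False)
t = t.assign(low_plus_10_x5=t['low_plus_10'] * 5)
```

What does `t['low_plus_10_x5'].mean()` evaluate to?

147.5

filter rows where low >= 10:
  month  days  cond  low
3   Jun    31  rain   29
6   Sep     4  snow   10
add column low_plus_10 = t['low'] + 10:
  month  days  cond  low  low_plus_10
3   Jun    31  rain   29           39
6   Sep     4  snow   10           20
sort by low descending:
  month  days  cond  low  low_plus_10
3   Jun    31  rain   29           39
6   Sep     4  snow   10           20
add column low_plus_10_x5 = t['low_plus_10'] * 5:
  month  days  cond  low  low_plus_10  low_plus_10_x5
3   Jun    31  rain   29           39             195
6   Sep     4  snow   10           20             100
Hence 147.5.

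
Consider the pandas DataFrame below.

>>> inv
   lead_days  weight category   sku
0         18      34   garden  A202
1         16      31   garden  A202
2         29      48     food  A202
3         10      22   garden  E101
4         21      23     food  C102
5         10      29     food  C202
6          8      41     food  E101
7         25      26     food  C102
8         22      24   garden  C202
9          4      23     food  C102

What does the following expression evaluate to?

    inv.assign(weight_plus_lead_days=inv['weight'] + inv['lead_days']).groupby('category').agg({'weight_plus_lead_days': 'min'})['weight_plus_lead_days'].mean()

add column weight_plus_lead_days = inv['weight'] + inv['lead_days']:
   lead_days  weight category   sku  weight_plus_lead_days
0         18      34   garden  A202                     52
1         16      31   garden  A202                     47
2         29      48     food  A202                     77
3         10      22   garden  E101                     32
4         21      23     food  C102                     44
5         10      29     food  C202                     39
6          8      41     food  E101                     49
7         25      26     food  C102                     51
8         22      24   garden  C202                     46
9          4      23     food  C102                     27
group by category, min of weight_plus_lead_days:
          weight_plus_lead_days
category                       
food                         27
garden                       32
The mean of column 'weight_plus_lead_days' is 29.5.

29.5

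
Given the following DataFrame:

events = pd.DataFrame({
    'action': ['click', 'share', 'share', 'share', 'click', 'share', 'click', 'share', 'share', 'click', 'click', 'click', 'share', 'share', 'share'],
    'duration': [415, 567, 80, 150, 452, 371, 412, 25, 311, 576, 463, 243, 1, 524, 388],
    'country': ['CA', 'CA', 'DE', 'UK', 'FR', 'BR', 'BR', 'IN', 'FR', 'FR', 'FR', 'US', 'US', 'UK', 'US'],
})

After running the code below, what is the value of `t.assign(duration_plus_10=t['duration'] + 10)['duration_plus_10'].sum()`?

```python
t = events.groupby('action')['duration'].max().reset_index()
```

1163

group by action, max of duration:
action
click    576
share    567
Name: duration, dtype: int64
reset_index():
  action  duration
0  click       576
1  share       567
add column duration_plus_10 = t['duration'] + 10:
  action  duration  duration_plus_10
0  click       576               586
1  share       567               577
Reading off the sum of column 'duration_plus_10', we get 1163.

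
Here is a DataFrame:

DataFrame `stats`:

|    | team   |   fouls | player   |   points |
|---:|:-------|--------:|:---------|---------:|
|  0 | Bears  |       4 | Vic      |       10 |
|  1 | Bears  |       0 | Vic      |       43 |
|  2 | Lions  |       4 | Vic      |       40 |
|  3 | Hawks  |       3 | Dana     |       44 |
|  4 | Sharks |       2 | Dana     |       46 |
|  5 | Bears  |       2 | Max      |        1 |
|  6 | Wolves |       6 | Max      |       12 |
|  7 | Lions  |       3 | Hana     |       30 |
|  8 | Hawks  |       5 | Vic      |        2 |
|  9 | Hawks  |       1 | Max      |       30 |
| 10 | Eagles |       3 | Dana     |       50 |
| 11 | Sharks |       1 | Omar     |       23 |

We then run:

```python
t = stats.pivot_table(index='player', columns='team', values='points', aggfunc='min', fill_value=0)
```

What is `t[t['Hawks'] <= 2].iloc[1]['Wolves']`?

0

pivot: rows=player, cols=team, min(points):
team    Bears  Eagles  Hawks  Lions  Sharks  Wolves
player                                             
Dana        0      50     44      0      46       0
Hana        0       0      0     30       0       0
Max         1       0     30      0       0      12
Omar        0       0      0      0      23       0
Vic        10       0      2     40       0       0
filter rows where Hawks <= 2:
team    Bears  Eagles  Hawks  Lions  Sharks  Wolves
player                                             
Hana        0       0      0     30       0       0
Omar        0       0      0      0      23       0
Vic        10       0      2     40       0       0
Hence 0.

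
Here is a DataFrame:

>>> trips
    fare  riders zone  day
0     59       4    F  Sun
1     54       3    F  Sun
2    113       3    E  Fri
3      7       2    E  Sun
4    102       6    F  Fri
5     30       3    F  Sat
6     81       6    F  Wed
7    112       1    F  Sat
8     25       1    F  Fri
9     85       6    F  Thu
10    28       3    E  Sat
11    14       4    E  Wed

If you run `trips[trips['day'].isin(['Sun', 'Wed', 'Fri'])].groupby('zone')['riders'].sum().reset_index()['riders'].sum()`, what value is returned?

29

filter rows where day in ['Sun', 'Wed', 'Fri']:
    fare  riders zone  day
0     59       4    F  Sun
1     54       3    F  Sun
2    113       3    E  Fri
3      7       2    E  Sun
4    102       6    F  Fri
6     81       6    F  Wed
8     25       1    F  Fri
11    14       4    E  Wed
group by zone, sum of riders:
zone
E     9
F    20
Name: riders, dtype: int64
reset_index():
  zone  riders
0    E       9
1    F      20
So sum() = 29.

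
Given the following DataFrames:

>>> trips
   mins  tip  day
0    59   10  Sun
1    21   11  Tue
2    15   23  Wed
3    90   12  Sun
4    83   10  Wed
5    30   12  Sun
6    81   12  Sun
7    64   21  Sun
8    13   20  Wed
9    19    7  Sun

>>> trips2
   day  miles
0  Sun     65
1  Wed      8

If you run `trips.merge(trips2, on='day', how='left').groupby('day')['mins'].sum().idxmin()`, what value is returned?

merge on 'day' (how='left') → 10 rows:
   mins  tip  day  miles
0    59   10  Sun   65.0
1    21   11  Tue    NaN
2    15   23  Wed    8.0
3    90   12  Sun   65.0
4    83   10  Wed    8.0
5    30   12  Sun   65.0
6    81   12  Sun   65.0
7    64   21  Sun   65.0
8    13   20  Wed    8.0
9    19    7  Sun   65.0
group by day, sum of mins:
day
Sun    343
Tue     21
Wed    111
Name: mins, dtype: int64
Hence Tue.

Tue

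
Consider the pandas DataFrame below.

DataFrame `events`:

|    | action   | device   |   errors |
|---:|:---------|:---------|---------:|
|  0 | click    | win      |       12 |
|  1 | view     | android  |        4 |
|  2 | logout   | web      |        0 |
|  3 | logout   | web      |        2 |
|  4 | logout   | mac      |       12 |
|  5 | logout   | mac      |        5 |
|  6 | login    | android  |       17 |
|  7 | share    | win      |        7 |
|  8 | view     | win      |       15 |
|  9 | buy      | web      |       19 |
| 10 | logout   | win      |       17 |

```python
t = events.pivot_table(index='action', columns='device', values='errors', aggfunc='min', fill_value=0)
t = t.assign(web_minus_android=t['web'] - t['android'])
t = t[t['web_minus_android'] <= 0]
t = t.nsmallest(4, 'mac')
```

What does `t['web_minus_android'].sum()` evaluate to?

pivot: rows=action, cols=device, min(errors):
device  android  mac  web  win
action                        
buy           0    0   19    0
click         0    0    0   12
login        17    0    0    0
logout        0    5    0   17
share         0    0    0    7
view          4    0    0   15
add column web_minus_android = t['web'] - t['android']:
device  android  mac  web  win  web_minus_android
action                                           
buy           0    0   19    0                 19
click         0    0    0   12                  0
login        17    0    0    0                -17
logout        0    5    0   17                  0
share         0    0    0    7                  0
view          4    0    0   15                 -4
filter rows where web_minus_android <= 0:
device  android  mac  web  win  web_minus_android
action                                           
click         0    0    0   12                  0
login        17    0    0    0                -17
logout        0    5    0   17                  0
share         0    0    0    7                  0
view          4    0    0   15                 -4
take 4 rows with smallest mac:
device  android  mac  web  win  web_minus_android
action                                           
click         0    0    0   12                  0
login        17    0    0    0                -17
share         0    0    0    7                  0
view          4    0    0   15                 -4
The sum of column 'web_minus_android' is -21.

-21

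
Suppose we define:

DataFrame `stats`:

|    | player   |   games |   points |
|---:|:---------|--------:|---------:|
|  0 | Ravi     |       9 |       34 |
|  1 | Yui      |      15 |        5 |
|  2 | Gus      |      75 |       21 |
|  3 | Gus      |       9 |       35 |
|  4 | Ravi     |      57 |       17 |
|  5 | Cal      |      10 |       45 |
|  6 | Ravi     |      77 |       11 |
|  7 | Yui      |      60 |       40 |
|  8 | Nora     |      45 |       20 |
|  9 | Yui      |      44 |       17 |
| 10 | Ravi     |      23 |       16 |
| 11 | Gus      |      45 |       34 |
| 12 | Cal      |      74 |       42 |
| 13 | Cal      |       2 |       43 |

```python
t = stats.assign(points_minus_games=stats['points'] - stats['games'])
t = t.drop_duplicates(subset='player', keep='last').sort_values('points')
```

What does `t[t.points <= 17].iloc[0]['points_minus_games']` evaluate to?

-7

add column points_minus_games = stats['points'] - stats['games']:
   player  games  points  points_minus_games
0    Ravi      9      34                  25
1     Yui     15       5                 -10
2     Gus     75      21                 -54
3     Gus      9      35                  26
4    Ravi     57      17                 -40
5     Cal     10      45                  35
6    Ravi     77      11                 -66
7     Yui     60      40                 -20
8    Nora     45      20                 -25
9     Yui     44      17                 -27
10   Ravi     23      16                  -7
11    Gus     45      34                 -11
12    Cal     74      42                 -32
13    Cal      2      43                  41
drop duplicate player (keep=last):
   player  games  points  points_minus_games
8    Nora     45      20                 -25
9     Yui     44      17                 -27
10   Ravi     23      16                  -7
11    Gus     45      34                 -11
13    Cal      2      43                  41
sort by points:
   player  games  points  points_minus_games
10   Ravi     23      16                  -7
9     Yui     44      17                 -27
8    Nora     45      20                 -25
11    Gus     45      34                 -11
13    Cal      2      43                  41
filter rows where points <= 17:
   player  games  points  points_minus_games
10   Ravi     23      16                  -7
9     Yui     44      17                 -27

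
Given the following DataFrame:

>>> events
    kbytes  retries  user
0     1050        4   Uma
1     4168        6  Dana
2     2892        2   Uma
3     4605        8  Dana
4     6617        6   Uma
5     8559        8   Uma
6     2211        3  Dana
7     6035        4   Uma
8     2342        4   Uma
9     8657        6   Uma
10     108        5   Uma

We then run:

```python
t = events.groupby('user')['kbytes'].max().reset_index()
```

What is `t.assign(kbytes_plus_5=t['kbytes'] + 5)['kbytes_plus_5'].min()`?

group by user, max of kbytes:
user
Dana    4605
Uma     8657
Name: kbytes, dtype: int64
reset_index():
   user  kbytes
0  Dana    4605
1   Uma    8657
add column kbytes_plus_5 = t['kbytes'] + 5:
   user  kbytes  kbytes_plus_5
0  Dana    4605           4610
1   Uma    8657           8662
min of column 'kbytes_plus_5' → 4610

4610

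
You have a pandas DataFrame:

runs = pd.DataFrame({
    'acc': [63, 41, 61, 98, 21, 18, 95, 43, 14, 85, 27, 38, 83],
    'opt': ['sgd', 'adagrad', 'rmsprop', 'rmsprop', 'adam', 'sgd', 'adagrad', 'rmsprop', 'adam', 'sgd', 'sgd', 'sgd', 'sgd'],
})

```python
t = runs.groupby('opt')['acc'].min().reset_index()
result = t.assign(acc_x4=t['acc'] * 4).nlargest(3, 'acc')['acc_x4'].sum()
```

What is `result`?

408

group by opt, min of acc:
opt
adagrad    41
adam       14
rmsprop    43
sgd        18
Name: acc, dtype: int64
reset_index():
       opt  acc
0  adagrad   41
1     adam   14
2  rmsprop   43
3      sgd   18
add column acc_x4 = t['acc'] * 4:
       opt  acc  acc_x4
0  adagrad   41     164
1     adam   14      56
2  rmsprop   43     172
3      sgd   18      72
take 3 rows with largest acc:
       opt  acc  acc_x4
2  rmsprop   43     172
0  adagrad   41     164
3      sgd   18      72
Finally, sum of column 'acc_x4' = 408.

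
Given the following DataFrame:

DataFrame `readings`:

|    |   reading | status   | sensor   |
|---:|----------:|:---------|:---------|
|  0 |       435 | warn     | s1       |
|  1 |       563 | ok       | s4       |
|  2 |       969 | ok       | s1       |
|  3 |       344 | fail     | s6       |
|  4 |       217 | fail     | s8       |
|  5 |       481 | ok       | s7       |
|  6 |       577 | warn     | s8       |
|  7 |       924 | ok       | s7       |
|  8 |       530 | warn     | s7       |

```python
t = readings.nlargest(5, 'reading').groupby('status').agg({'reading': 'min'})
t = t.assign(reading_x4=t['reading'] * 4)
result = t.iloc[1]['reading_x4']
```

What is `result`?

2120

take 5 rows with largest reading:
   reading status sensor
2      969     ok     s1
7      924     ok     s7
6      577   warn     s8
1      563     ok     s4
8      530   warn     s7
group by status, min of reading:
        reading
status         
ok          563
warn        530
add column reading_x4 = t['reading'] * 4:
        reading  reading_x4
status                     
ok          563        2252
warn        530        2120
Hence 2120.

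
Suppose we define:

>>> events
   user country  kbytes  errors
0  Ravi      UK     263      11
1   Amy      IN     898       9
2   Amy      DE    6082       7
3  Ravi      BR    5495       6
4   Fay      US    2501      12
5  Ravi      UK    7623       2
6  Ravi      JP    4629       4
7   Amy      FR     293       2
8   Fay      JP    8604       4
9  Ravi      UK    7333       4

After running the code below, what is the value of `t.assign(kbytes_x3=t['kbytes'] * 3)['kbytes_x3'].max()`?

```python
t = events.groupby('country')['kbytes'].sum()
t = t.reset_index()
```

group by country, sum of kbytes:
country
BR     5495
DE     6082
FR      293
IN      898
JP    13233
UK    15219
US     2501
Name: kbytes, dtype: int64
reset_index():
  country  kbytes
0      BR    5495
1      DE    6082
2      FR     293
3      IN     898
4      JP   13233
5      UK   15219
6      US    2501
add column kbytes_x3 = t['kbytes'] * 3:
  country  kbytes  kbytes_x3
0      BR    5495      16485
1      DE    6082      18246
2      FR     293        879
3      IN     898       2694
4      JP   13233      39699
5      UK   15219      45657
6      US    2501       7503
Finally, max of column 'kbytes_x3' = 45657.

45657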